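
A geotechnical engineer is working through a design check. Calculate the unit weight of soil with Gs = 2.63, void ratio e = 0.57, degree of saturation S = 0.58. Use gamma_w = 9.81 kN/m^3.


Using gamma = gamma_w * (Gs + S*e) / (1 + e)
Numerator: Gs + S*e = 2.63 + 0.58*0.57 = 2.9606
Denominator: 1 + e = 1 + 0.57 = 1.57
gamma = 9.81 * 2.9606 / 1.57
gamma = 18.499 kN/m^3


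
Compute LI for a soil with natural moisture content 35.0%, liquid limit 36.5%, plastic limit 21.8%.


First compute the plasticity index:
PI = LL - PL = 36.5 - 21.8 = 14.7
Then compute the liquidity index:
LI = (w - PL) / PI
LI = (35.0 - 21.8) / 14.7
LI = 0.898


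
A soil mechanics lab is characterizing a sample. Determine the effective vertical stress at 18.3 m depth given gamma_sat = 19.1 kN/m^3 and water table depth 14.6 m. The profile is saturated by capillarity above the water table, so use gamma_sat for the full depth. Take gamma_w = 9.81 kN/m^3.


Result: 313.23 kPa

Derivation:
Total stress = gamma_sat * depth
sigma = 19.1 * 18.3 = 349.53 kPa
Pore water pressure u = gamma_w * (depth - d_wt)
u = 9.81 * (18.3 - 14.6) = 36.297 kPa
Effective stress = sigma - u
sigma' = 349.53 - 36.297 = 313.23 kPa


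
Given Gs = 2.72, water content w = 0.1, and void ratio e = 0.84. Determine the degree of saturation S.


Result: 0.3238

Derivation:
Using S = Gs * w / e
S = 2.72 * 0.1 / 0.84
S = 0.3238


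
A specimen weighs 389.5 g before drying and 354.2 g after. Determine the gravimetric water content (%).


Using w = (m_wet - m_dry) / m_dry * 100
m_wet - m_dry = 389.5 - 354.2 = 35.3 g
w = 35.3 / 354.2 * 100
w = 9.97 %


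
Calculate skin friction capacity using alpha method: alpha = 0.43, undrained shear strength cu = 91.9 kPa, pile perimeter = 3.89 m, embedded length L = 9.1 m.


Using Qs = alpha * cu * perimeter * L
Qs = 0.43 * 91.9 * 3.89 * 9.1
Qs = 1398.86 kN


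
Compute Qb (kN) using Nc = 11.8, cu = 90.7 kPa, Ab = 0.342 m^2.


Using Qb = Nc * cu * Ab
Qb = 11.8 * 90.7 * 0.342
Qb = 366.03 kN


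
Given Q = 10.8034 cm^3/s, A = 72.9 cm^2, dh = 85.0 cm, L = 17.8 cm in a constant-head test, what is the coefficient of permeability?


Compute hydraulic gradient:
i = dh / L = 85.0 / 17.8 = 4.77528
Then apply Darcy's law:
k = Q / (A * i)
k = 10.8034 / (72.9 * 4.77528)
k = 10.8034 / 348.118
k = 0.031034 cm/s


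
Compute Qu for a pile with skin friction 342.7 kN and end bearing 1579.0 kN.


Using Qu = Qf + Qb
Qu = 342.7 + 1579.0
Qu = 1921.7 kN


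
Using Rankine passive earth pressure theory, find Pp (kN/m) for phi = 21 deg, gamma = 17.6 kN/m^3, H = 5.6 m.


Compute passive earth pressure coefficient:
Kp = tan^2(45 + phi/2) = tan^2(55.5) = 2.117051
Compute passive force:
Pp = 0.5 * Kp * gamma * H^2
Pp = 0.5 * 2.117051 * 17.6 * 5.6^2
Pp = 584.24 kN/m


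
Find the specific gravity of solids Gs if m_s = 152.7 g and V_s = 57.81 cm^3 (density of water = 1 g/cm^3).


Result: 2.641

Derivation:
Using Gs = m_s / (V_s * rho_w)
Since rho_w = 1 g/cm^3:
Gs = 152.7 / 57.81
Gs = 2.641


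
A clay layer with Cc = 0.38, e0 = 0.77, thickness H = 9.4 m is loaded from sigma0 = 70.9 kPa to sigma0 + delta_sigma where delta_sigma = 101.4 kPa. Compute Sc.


Using Sc = Cc * H / (1 + e0) * log10((sigma0 + delta_sigma) / sigma0)
Stress ratio = (70.9 + 101.4) / 70.9 = 2.43018
log10(2.43018) = 0.385639
Cc * H / (1 + e0) = 0.38 * 9.4 / (1 + 0.77) = 2.01808
Sc = 2.01808 * 0.385639
Sc = 0.7783 m


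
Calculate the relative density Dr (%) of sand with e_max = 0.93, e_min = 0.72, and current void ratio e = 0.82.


Using Dr = (e_max - e) / (e_max - e_min) * 100
e_max - e = 0.93 - 0.82 = 0.11
e_max - e_min = 0.93 - 0.72 = 0.21
Dr = 0.11 / 0.21 * 100
Dr = 52.38 %


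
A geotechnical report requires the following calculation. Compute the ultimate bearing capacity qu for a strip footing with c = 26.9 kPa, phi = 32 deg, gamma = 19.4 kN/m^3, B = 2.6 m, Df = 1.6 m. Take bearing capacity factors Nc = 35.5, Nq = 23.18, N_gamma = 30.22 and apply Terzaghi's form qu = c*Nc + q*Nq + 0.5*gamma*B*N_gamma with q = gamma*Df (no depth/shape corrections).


Compute qu = c*Nc + gamma*Df*Nq + 0.5*gamma*B*N_gamma
Term 1: 26.9 * 35.5 = 954.95
Term 2: 19.4 * 1.6 * 23.18 = 719.5072
Term 3: 0.5 * 19.4 * 2.6 * 30.22 = 762.1484
qu = 954.95 + 719.5072 + 762.1484
qu = 2436.61 kPa


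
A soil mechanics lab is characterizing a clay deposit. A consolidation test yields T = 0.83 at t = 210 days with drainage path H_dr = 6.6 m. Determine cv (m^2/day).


Using cv = T * H_dr^2 / t
H_dr^2 = 6.6^2 = 43.56
cv = 0.83 * 43.56 / 210
cv = 0.17217 m^2/day


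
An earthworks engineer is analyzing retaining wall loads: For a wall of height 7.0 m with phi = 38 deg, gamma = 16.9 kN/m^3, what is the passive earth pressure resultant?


Compute passive earth pressure coefficient:
Kp = tan^2(45 + phi/2) = tan^2(64.0) = 4.203746
Compute passive force:
Pp = 0.5 * Kp * gamma * H^2
Pp = 0.5 * 4.203746 * 16.9 * 7.0^2
Pp = 1740.56 kN/m


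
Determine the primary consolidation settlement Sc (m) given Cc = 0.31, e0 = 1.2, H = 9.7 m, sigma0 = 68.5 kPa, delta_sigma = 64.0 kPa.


Result: 0.3916 m

Derivation:
Using Sc = Cc * H / (1 + e0) * log10((sigma0 + delta_sigma) / sigma0)
Stress ratio = (68.5 + 64.0) / 68.5 = 1.93431
log10(1.93431) = 0.286525
Cc * H / (1 + e0) = 0.31 * 9.7 / (1 + 1.2) = 1.36682
Sc = 1.36682 * 0.286525
Sc = 0.3916 m


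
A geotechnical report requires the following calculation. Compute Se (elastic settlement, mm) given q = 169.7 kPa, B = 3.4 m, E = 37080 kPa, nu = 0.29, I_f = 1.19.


Using Se = q * B * (1 - nu^2) * I_f / E
1 - nu^2 = 1 - 0.29^2 = 0.9159
Se = 169.7 * 3.4 * 0.9159 * 1.19 / 37080
Se = 0.016960 m
Convert to mm: Se = 0.016960 * 1000 = 16.96 mm


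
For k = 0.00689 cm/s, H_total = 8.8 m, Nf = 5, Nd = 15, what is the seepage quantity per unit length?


Convert k to m/s for unit consistency with H:
k = 0.00689 cm/s = 0.00689 / 100 m/s = 6.89e-05 m/s
Using q = k * H * Nf / Nd
Nf / Nd = 5 / 15 = 0.3333
q = 6.89e-05 * 8.8 * 0.3333
q = 0.0002021 m^3/s per m


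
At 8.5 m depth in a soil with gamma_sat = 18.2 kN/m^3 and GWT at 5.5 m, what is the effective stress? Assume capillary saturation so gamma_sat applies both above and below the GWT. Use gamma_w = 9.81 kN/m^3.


Result: 125.27 kPa

Derivation:
Total stress = gamma_sat * depth
sigma = 18.2 * 8.5 = 154.7 kPa
Pore water pressure u = gamma_w * (depth - d_wt)
u = 9.81 * (8.5 - 5.5) = 29.43 kPa
Effective stress = sigma - u
sigma' = 154.7 - 29.43 = 125.27 kPa


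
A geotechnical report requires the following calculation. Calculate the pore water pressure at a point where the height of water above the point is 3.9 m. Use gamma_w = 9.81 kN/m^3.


Using u = gamma_w * h_w
u = 9.81 * 3.9
u = 38.26 kPa


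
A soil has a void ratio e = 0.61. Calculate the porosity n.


Using the relation n = e / (1 + e)
n = 0.61 / (1 + 0.61)
n = 0.61 / 1.61
n = 0.3789


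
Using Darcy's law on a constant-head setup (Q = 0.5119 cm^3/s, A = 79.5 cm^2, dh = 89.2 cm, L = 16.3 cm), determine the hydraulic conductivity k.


Compute hydraulic gradient:
i = dh / L = 89.2 / 16.3 = 5.47239
Then apply Darcy's law:
k = Q / (A * i)
k = 0.5119 / (79.5 * 5.47239)
k = 0.5119 / 435.055
k = 0.001177 cm/s


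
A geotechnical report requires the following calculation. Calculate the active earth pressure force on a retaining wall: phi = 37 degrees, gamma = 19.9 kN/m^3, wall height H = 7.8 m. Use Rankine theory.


Compute active earth pressure coefficient:
Ka = tan^2(45 - phi/2) = tan^2(26.5) = 0.248584
Compute active force:
Pa = 0.5 * Ka * gamma * H^2
Pa = 0.5 * 0.248584 * 19.9 * 7.8^2
Pa = 150.48 kN/m


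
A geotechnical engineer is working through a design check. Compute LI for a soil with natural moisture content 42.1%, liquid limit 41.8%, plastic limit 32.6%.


Result: 1.033

Derivation:
First compute the plasticity index:
PI = LL - PL = 41.8 - 32.6 = 9.2
Then compute the liquidity index:
LI = (w - PL) / PI
LI = (42.1 - 32.6) / 9.2
LI = 1.033


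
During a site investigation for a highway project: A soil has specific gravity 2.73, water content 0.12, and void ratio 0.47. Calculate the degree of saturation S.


Result: 0.697

Derivation:
Using S = Gs * w / e
S = 2.73 * 0.12 / 0.47
S = 0.697


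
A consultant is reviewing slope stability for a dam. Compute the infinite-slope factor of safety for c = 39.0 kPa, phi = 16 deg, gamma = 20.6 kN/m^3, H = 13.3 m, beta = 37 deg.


Using Fs = c / (gamma*H*sin(beta)*cos(beta)) + tan(phi)/tan(beta)
Cohesion contribution = 39.0 / (20.6*13.3*sin(37)*cos(37))
Cohesion contribution = 0.296165
Friction contribution = tan(16)/tan(37) = 0.380524
Fs = 0.296165 + 0.380524
Fs = 0.677


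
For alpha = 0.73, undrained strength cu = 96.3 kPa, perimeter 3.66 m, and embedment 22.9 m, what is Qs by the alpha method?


Using Qs = alpha * cu * perimeter * L
Qs = 0.73 * 96.3 * 3.66 * 22.9
Qs = 5892.04 kN


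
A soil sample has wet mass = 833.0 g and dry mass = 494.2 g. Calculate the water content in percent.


Result: 68.56 %

Derivation:
Using w = (m_wet - m_dry) / m_dry * 100
m_wet - m_dry = 833.0 - 494.2 = 338.8 g
w = 338.8 / 494.2 * 100
w = 68.56 %


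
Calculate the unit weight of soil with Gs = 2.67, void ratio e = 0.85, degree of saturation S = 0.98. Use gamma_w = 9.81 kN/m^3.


Using gamma = gamma_w * (Gs + S*e) / (1 + e)
Numerator: Gs + S*e = 2.67 + 0.98*0.85 = 3.503
Denominator: 1 + e = 1 + 0.85 = 1.85
gamma = 9.81 * 3.503 / 1.85
gamma = 18.575 kN/m^3


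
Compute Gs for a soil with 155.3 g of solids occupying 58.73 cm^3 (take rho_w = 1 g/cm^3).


Result: 2.644

Derivation:
Using Gs = m_s / (V_s * rho_w)
Since rho_w = 1 g/cm^3:
Gs = 155.3 / 58.73
Gs = 2.644


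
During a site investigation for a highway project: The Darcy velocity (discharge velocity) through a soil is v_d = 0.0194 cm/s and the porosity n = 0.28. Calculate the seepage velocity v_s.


Using v_s = v_d / n
v_s = 0.0194 / 0.28
v_s = 0.06929 cm/s


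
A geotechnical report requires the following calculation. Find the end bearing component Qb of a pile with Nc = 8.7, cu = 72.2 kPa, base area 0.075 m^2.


Using Qb = Nc * cu * Ab
Qb = 8.7 * 72.2 * 0.075
Qb = 47.11 kN


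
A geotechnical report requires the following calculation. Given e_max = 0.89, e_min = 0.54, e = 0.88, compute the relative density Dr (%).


Using Dr = (e_max - e) / (e_max - e_min) * 100
e_max - e = 0.89 - 0.88 = 0.01
e_max - e_min = 0.89 - 0.54 = 0.35
Dr = 0.01 / 0.35 * 100
Dr = 2.86 %


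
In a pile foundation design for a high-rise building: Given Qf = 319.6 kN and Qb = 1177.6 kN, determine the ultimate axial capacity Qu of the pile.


Using Qu = Qf + Qb
Qu = 319.6 + 1177.6
Qu = 1497.2 kN


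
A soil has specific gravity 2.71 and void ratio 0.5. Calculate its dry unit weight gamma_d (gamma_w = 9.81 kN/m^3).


Result: 17.723 kN/m^3

Derivation:
Using gamma_d = Gs * gamma_w / (1 + e)
gamma_d = 2.71 * 9.81 / (1 + 0.5)
gamma_d = 2.71 * 9.81 / 1.5
gamma_d = 17.723 kN/m^3


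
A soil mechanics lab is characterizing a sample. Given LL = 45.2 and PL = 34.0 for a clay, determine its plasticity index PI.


Using PI = LL - PL
PI = 45.2 - 34.0
PI = 11.2


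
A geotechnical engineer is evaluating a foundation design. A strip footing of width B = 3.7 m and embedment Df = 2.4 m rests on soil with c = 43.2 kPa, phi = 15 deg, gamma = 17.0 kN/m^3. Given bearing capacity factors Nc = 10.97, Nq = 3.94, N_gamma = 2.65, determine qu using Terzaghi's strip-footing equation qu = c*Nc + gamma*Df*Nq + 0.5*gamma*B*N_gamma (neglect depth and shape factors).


Result: 718.0 kPa

Derivation:
Compute qu = c*Nc + gamma*Df*Nq + 0.5*gamma*B*N_gamma
Term 1: 43.2 * 10.97 = 473.904
Term 2: 17.0 * 2.4 * 3.94 = 160.752
Term 3: 0.5 * 17.0 * 3.7 * 2.65 = 83.3425
qu = 473.904 + 160.752 + 83.3425
qu = 718.0 kPa


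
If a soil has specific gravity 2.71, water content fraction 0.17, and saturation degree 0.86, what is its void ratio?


Using the relation e = Gs * w / S
e = 2.71 * 0.17 / 0.86
e = 0.5357


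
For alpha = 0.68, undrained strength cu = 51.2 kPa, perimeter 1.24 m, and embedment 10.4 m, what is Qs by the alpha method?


Result: 448.99 kN

Derivation:
Using Qs = alpha * cu * perimeter * L
Qs = 0.68 * 51.2 * 1.24 * 10.4
Qs = 448.99 kN


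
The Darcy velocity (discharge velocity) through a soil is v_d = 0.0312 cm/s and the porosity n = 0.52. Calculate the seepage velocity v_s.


Using v_s = v_d / n
v_s = 0.0312 / 0.52
v_s = 0.06 cm/s


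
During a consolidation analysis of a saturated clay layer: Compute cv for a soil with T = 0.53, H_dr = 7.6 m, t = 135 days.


Using cv = T * H_dr^2 / t
H_dr^2 = 7.6^2 = 57.76
cv = 0.53 * 57.76 / 135
cv = 0.22676 m^2/day


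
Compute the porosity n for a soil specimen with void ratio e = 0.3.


Using the relation n = e / (1 + e)
n = 0.3 / (1 + 0.3)
n = 0.3 / 1.3
n = 0.2308


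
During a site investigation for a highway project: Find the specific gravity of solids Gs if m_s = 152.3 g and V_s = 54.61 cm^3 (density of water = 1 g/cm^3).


Using Gs = m_s / (V_s * rho_w)
Since rho_w = 1 g/cm^3:
Gs = 152.3 / 54.61
Gs = 2.789


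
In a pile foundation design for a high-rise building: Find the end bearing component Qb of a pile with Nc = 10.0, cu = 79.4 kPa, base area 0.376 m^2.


Result: 298.54 kN

Derivation:
Using Qb = Nc * cu * Ab
Qb = 10.0 * 79.4 * 0.376
Qb = 298.54 kN


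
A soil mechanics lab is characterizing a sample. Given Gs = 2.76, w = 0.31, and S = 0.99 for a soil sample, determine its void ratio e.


Result: 0.8642

Derivation:
Using the relation e = Gs * w / S
e = 2.76 * 0.31 / 0.99
e = 0.8642


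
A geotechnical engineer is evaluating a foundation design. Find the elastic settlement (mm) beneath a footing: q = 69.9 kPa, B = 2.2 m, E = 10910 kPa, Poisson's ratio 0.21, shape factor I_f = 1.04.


Result: 14.013 mm

Derivation:
Using Se = q * B * (1 - nu^2) * I_f / E
1 - nu^2 = 1 - 0.21^2 = 0.9559
Se = 69.9 * 2.2 * 0.9559 * 1.04 / 10910
Se = 0.014013 m
Convert to mm: Se = 0.014013 * 1000 = 14.013 mm


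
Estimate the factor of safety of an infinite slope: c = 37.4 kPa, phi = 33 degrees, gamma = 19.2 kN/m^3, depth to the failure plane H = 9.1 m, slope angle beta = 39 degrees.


Using Fs = c / (gamma*H*sin(beta)*cos(beta)) + tan(phi)/tan(beta)
Cohesion contribution = 37.4 / (19.2*9.1*sin(39)*cos(39))
Cohesion contribution = 0.437678
Friction contribution = tan(33)/tan(39) = 0.801952
Fs = 0.437678 + 0.801952
Fs = 1.24


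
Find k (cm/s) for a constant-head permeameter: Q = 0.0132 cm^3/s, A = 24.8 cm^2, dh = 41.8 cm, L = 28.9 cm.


Result: 0.000368 cm/s

Derivation:
Compute hydraulic gradient:
i = dh / L = 41.8 / 28.9 = 1.44637
Then apply Darcy's law:
k = Q / (A * i)
k = 0.0132 / (24.8 * 1.44637)
k = 0.0132 / 35.8699
k = 0.000368 cm/s


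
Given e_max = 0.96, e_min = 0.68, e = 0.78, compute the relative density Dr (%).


Using Dr = (e_max - e) / (e_max - e_min) * 100
e_max - e = 0.96 - 0.78 = 0.18
e_max - e_min = 0.96 - 0.68 = 0.28
Dr = 0.18 / 0.28 * 100
Dr = 64.29 %


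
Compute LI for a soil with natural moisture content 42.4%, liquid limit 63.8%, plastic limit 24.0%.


Result: 0.462

Derivation:
First compute the plasticity index:
PI = LL - PL = 63.8 - 24.0 = 39.8
Then compute the liquidity index:
LI = (w - PL) / PI
LI = (42.4 - 24.0) / 39.8
LI = 0.462


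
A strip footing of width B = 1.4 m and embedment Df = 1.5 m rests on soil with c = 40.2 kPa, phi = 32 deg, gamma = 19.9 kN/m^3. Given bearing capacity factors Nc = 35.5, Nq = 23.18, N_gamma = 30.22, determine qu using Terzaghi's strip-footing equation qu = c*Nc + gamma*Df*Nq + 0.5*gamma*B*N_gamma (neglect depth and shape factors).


Compute qu = c*Nc + gamma*Df*Nq + 0.5*gamma*B*N_gamma
Term 1: 40.2 * 35.5 = 1427.1
Term 2: 19.9 * 1.5 * 23.18 = 691.923
Term 3: 0.5 * 19.9 * 1.4 * 30.22 = 420.9646
qu = 1427.1 + 691.923 + 420.9646
qu = 2539.99 kPa


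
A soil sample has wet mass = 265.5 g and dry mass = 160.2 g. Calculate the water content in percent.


Using w = (m_wet - m_dry) / m_dry * 100
m_wet - m_dry = 265.5 - 160.2 = 105.3 g
w = 105.3 / 160.2 * 100
w = 65.73 %


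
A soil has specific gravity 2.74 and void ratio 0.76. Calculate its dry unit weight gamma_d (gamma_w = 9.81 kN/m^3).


Using gamma_d = Gs * gamma_w / (1 + e)
gamma_d = 2.74 * 9.81 / (1 + 0.76)
gamma_d = 2.74 * 9.81 / 1.76
gamma_d = 15.272 kN/m^3


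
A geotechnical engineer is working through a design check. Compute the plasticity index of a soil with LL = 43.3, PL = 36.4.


Using PI = LL - PL
PI = 43.3 - 36.4
PI = 6.9


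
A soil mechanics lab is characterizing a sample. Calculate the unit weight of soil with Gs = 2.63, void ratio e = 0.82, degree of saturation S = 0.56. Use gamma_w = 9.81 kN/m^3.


Using gamma = gamma_w * (Gs + S*e) / (1 + e)
Numerator: Gs + S*e = 2.63 + 0.56*0.82 = 3.0892
Denominator: 1 + e = 1 + 0.82 = 1.82
gamma = 9.81 * 3.0892 / 1.82
gamma = 16.651 kN/m^3


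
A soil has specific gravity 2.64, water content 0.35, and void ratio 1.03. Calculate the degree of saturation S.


Using S = Gs * w / e
S = 2.64 * 0.35 / 1.03
S = 0.8971


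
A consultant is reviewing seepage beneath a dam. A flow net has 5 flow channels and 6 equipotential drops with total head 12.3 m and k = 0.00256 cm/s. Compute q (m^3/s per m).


Convert k to m/s for unit consistency with H:
k = 0.00256 cm/s = 0.00256 / 100 m/s = 2.56e-05 m/s
Using q = k * H * Nf / Nd
Nf / Nd = 5 / 6 = 0.8333
q = 2.56e-05 * 12.3 * 0.8333
q = 0.0002624 m^3/s per m


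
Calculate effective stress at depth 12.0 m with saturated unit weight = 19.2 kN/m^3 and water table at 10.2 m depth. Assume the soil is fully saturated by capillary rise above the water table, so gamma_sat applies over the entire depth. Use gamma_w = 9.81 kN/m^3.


Total stress = gamma_sat * depth
sigma = 19.2 * 12.0 = 230.4 kPa
Pore water pressure u = gamma_w * (depth - d_wt)
u = 9.81 * (12.0 - 10.2) = 17.658 kPa
Effective stress = sigma - u
sigma' = 230.4 - 17.658 = 212.74 kPa


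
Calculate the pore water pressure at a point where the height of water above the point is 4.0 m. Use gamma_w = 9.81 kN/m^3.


Using u = gamma_w * h_w
u = 9.81 * 4.0
u = 39.24 kPa


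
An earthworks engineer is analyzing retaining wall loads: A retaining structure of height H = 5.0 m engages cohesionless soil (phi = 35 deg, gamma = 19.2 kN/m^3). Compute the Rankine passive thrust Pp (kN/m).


Compute passive earth pressure coefficient:
Kp = tan^2(45 + phi/2) = tan^2(62.5) = 3.690172
Compute passive force:
Pp = 0.5 * Kp * gamma * H^2
Pp = 0.5 * 3.690172 * 19.2 * 5.0^2
Pp = 885.64 kN/m


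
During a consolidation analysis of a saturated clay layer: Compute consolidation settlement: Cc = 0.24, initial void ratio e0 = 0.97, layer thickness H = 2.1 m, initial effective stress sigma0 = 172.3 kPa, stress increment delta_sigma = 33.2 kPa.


Result: 0.0196 m

Derivation:
Using Sc = Cc * H / (1 + e0) * log10((sigma0 + delta_sigma) / sigma0)
Stress ratio = (172.3 + 33.2) / 172.3 = 1.19269
log10(1.19269) = 0.0765265
Cc * H / (1 + e0) = 0.24 * 2.1 / (1 + 0.97) = 0.255838
Sc = 0.255838 * 0.0765265
Sc = 0.0196 m


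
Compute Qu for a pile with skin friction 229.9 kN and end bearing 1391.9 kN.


Using Qu = Qf + Qb
Qu = 229.9 + 1391.9
Qu = 1621.8 kN


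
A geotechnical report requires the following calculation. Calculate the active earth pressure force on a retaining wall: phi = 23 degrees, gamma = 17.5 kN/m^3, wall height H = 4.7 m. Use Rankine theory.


Result: 84.68 kN/m

Derivation:
Compute active earth pressure coefficient:
Ka = tan^2(45 - phi/2) = tan^2(33.5) = 0.438092
Compute active force:
Pa = 0.5 * Ka * gamma * H^2
Pa = 0.5 * 0.438092 * 17.5 * 4.7^2
Pa = 84.68 kN/m


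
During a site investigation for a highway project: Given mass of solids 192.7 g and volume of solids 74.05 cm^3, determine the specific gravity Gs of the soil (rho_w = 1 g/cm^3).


Using Gs = m_s / (V_s * rho_w)
Since rho_w = 1 g/cm^3:
Gs = 192.7 / 74.05
Gs = 2.602


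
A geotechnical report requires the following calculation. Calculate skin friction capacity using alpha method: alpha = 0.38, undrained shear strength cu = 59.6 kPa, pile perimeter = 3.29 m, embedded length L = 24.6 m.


Result: 1832.99 kN

Derivation:
Using Qs = alpha * cu * perimeter * L
Qs = 0.38 * 59.6 * 3.29 * 24.6
Qs = 1832.99 kN


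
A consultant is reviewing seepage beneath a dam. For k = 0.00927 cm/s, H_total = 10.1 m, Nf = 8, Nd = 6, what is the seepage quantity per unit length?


Convert k to m/s for unit consistency with H:
k = 0.00927 cm/s = 0.00927 / 100 m/s = 9.27e-05 m/s
Using q = k * H * Nf / Nd
Nf / Nd = 8 / 6 = 1.3333
q = 9.27e-05 * 10.1 * 1.3333
q = 0.001248 m^3/s per m


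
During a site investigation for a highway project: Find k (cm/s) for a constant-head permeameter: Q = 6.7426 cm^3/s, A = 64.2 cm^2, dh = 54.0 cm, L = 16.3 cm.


Result: 0.031702 cm/s

Derivation:
Compute hydraulic gradient:
i = dh / L = 54.0 / 16.3 = 3.31288
Then apply Darcy's law:
k = Q / (A * i)
k = 6.7426 / (64.2 * 3.31288)
k = 6.7426 / 212.687
k = 0.031702 cm/s


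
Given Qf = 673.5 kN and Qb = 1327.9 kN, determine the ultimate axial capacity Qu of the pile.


Result: 2001.4 kN

Derivation:
Using Qu = Qf + Qb
Qu = 673.5 + 1327.9
Qu = 2001.4 kN


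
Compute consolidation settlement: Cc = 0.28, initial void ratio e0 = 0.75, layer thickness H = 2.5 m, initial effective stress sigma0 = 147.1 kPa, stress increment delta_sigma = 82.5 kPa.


Using Sc = Cc * H / (1 + e0) * log10((sigma0 + delta_sigma) / sigma0)
Stress ratio = (147.1 + 82.5) / 147.1 = 1.56084
log10(1.56084) = 0.193359
Cc * H / (1 + e0) = 0.28 * 2.5 / (1 + 0.75) = 0.4
Sc = 0.4 * 0.193359
Sc = 0.0773 m


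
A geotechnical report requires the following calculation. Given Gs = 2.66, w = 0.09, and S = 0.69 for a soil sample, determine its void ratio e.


Using the relation e = Gs * w / S
e = 2.66 * 0.09 / 0.69
e = 0.347


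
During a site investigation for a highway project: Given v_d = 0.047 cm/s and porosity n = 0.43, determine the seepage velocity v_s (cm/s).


Using v_s = v_d / n
v_s = 0.047 / 0.43
v_s = 0.1093 cm/s


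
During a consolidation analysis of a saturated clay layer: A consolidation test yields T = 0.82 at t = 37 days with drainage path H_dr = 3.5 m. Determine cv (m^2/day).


Result: 0.27149 m^2/day

Derivation:
Using cv = T * H_dr^2 / t
H_dr^2 = 3.5^2 = 12.25
cv = 0.82 * 12.25 / 37
cv = 0.27149 m^2/day


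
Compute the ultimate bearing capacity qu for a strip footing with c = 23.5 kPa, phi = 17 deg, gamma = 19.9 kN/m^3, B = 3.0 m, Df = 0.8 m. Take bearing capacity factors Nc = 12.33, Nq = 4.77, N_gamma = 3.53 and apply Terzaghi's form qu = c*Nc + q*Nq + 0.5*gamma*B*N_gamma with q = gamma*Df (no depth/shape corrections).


Compute qu = c*Nc + gamma*Df*Nq + 0.5*gamma*B*N_gamma
Term 1: 23.5 * 12.33 = 289.755
Term 2: 19.9 * 0.8 * 4.77 = 75.9384
Term 3: 0.5 * 19.9 * 3.0 * 3.53 = 105.3705
qu = 289.755 + 75.9384 + 105.3705
qu = 471.06 kPa


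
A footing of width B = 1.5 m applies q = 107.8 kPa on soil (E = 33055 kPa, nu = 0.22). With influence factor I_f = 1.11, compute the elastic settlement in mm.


Using Se = q * B * (1 - nu^2) * I_f / E
1 - nu^2 = 1 - 0.22^2 = 0.9516
Se = 107.8 * 1.5 * 0.9516 * 1.11 / 33055
Se = 0.005167 m
Convert to mm: Se = 0.005167 * 1000 = 5.167 mm


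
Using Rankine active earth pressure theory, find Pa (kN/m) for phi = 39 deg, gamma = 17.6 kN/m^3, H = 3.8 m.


Compute active earth pressure coefficient:
Ka = tan^2(45 - phi/2) = tan^2(25.5) = 0.227506
Compute active force:
Pa = 0.5 * Ka * gamma * H^2
Pa = 0.5 * 0.227506 * 17.6 * 3.8^2
Pa = 28.91 kN/m


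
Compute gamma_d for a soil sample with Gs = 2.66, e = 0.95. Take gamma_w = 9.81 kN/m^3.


Result: 13.382 kN/m^3

Derivation:
Using gamma_d = Gs * gamma_w / (1 + e)
gamma_d = 2.66 * 9.81 / (1 + 0.95)
gamma_d = 2.66 * 9.81 / 1.95
gamma_d = 13.382 kN/m^3


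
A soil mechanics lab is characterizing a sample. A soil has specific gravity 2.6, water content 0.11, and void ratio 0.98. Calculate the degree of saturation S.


Using S = Gs * w / e
S = 2.6 * 0.11 / 0.98
S = 0.2918


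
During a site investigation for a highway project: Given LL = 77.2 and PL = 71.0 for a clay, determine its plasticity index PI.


Result: 6.2

Derivation:
Using PI = LL - PL
PI = 77.2 - 71.0
PI = 6.2


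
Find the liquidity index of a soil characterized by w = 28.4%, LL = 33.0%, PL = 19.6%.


First compute the plasticity index:
PI = LL - PL = 33.0 - 19.6 = 13.4
Then compute the liquidity index:
LI = (w - PL) / PI
LI = (28.4 - 19.6) / 13.4
LI = 0.657


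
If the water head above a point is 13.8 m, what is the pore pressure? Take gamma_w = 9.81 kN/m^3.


Result: 135.38 kPa

Derivation:
Using u = gamma_w * h_w
u = 9.81 * 13.8
u = 135.38 kPa


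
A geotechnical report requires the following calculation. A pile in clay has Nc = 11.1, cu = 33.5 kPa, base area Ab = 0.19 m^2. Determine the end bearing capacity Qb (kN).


Result: 70.65 kN

Derivation:
Using Qb = Nc * cu * Ab
Qb = 11.1 * 33.5 * 0.19
Qb = 70.65 kN


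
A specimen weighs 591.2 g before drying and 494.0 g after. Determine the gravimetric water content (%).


Using w = (m_wet - m_dry) / m_dry * 100
m_wet - m_dry = 591.2 - 494.0 = 97.2 g
w = 97.2 / 494.0 * 100
w = 19.68 %


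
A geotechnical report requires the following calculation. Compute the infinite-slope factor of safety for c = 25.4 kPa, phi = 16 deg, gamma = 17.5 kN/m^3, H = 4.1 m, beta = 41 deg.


Result: 1.045

Derivation:
Using Fs = c / (gamma*H*sin(beta)*cos(beta)) + tan(phi)/tan(beta)
Cohesion contribution = 25.4 / (17.5*4.1*sin(41)*cos(41))
Cohesion contribution = 0.714972
Friction contribution = tan(16)/tan(41) = 0.329863
Fs = 0.714972 + 0.329863
Fs = 1.045


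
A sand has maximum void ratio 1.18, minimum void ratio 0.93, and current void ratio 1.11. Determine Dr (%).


Result: 28.0 %

Derivation:
Using Dr = (e_max - e) / (e_max - e_min) * 100
e_max - e = 1.18 - 1.11 = 0.07
e_max - e_min = 1.18 - 0.93 = 0.25
Dr = 0.07 / 0.25 * 100
Dr = 28.0 %


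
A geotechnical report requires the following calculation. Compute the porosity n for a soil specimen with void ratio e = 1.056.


Using the relation n = e / (1 + e)
n = 1.056 / (1 + 1.056)
n = 1.056 / 2.056
n = 0.5136


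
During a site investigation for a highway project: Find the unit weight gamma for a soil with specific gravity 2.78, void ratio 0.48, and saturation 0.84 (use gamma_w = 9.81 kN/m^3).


Using gamma = gamma_w * (Gs + S*e) / (1 + e)
Numerator: Gs + S*e = 2.78 + 0.84*0.48 = 3.1832
Denominator: 1 + e = 1 + 0.48 = 1.48
gamma = 9.81 * 3.1832 / 1.48
gamma = 21.099 kN/m^3


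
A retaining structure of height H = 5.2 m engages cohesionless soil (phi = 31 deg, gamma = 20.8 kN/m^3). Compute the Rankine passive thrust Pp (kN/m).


Compute passive earth pressure coefficient:
Kp = tan^2(45 + phi/2) = tan^2(60.5) = 3.124035
Compute passive force:
Pp = 0.5 * Kp * gamma * H^2
Pp = 0.5 * 3.124035 * 20.8 * 5.2^2
Pp = 878.53 kN/m


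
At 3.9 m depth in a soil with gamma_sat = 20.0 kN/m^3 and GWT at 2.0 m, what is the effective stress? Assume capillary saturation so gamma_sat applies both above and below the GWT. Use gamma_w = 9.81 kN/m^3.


Total stress = gamma_sat * depth
sigma = 20.0 * 3.9 = 78.0 kPa
Pore water pressure u = gamma_w * (depth - d_wt)
u = 9.81 * (3.9 - 2.0) = 18.639 kPa
Effective stress = sigma - u
sigma' = 78.0 - 18.639 = 59.36 kPa


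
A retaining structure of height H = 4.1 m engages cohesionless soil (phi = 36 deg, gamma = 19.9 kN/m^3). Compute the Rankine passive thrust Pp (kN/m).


Compute passive earth pressure coefficient:
Kp = tan^2(45 + phi/2) = tan^2(63.0) = 3.85184
Compute passive force:
Pp = 0.5 * Kp * gamma * H^2
Pp = 0.5 * 3.85184 * 19.9 * 4.1^2
Pp = 644.26 kN/m


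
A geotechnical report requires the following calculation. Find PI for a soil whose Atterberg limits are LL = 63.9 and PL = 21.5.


Result: 42.4

Derivation:
Using PI = LL - PL
PI = 63.9 - 21.5
PI = 42.4


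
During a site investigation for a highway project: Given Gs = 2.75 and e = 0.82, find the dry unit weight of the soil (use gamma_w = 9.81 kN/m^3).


Using gamma_d = Gs * gamma_w / (1 + e)
gamma_d = 2.75 * 9.81 / (1 + 0.82)
gamma_d = 2.75 * 9.81 / 1.82
gamma_d = 14.823 kN/m^3


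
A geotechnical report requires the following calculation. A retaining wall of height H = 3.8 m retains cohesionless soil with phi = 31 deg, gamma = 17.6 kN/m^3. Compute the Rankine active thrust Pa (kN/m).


Result: 40.68 kN/m

Derivation:
Compute active earth pressure coefficient:
Ka = tan^2(45 - phi/2) = tan^2(29.5) = 0.320099
Compute active force:
Pa = 0.5 * Ka * gamma * H^2
Pa = 0.5 * 0.320099 * 17.6 * 3.8^2
Pa = 40.68 kN/m


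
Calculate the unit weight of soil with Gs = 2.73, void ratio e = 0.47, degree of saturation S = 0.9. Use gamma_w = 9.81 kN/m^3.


Using gamma = gamma_w * (Gs + S*e) / (1 + e)
Numerator: Gs + S*e = 2.73 + 0.9*0.47 = 3.153
Denominator: 1 + e = 1 + 0.47 = 1.47
gamma = 9.81 * 3.153 / 1.47
gamma = 21.041 kN/m^3


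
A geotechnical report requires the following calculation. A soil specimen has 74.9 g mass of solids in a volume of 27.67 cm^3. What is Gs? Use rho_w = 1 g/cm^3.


Using Gs = m_s / (V_s * rho_w)
Since rho_w = 1 g/cm^3:
Gs = 74.9 / 27.67
Gs = 2.707


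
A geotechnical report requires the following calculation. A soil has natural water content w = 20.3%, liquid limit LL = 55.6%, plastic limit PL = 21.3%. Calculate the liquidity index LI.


First compute the plasticity index:
PI = LL - PL = 55.6 - 21.3 = 34.3
Then compute the liquidity index:
LI = (w - PL) / PI
LI = (20.3 - 21.3) / 34.3
LI = -0.029


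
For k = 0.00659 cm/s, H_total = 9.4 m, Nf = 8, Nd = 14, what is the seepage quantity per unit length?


Convert k to m/s for unit consistency with H:
k = 0.00659 cm/s = 0.00659 / 100 m/s = 6.59e-05 m/s
Using q = k * H * Nf / Nd
Nf / Nd = 8 / 14 = 0.5714
q = 6.59e-05 * 9.4 * 0.5714
q = 0.000354 m^3/s per m


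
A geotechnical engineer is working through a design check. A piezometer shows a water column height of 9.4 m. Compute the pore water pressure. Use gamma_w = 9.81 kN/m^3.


Using u = gamma_w * h_w
u = 9.81 * 9.4
u = 92.21 kPa


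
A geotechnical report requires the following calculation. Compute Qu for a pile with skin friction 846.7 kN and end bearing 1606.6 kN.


Using Qu = Qf + Qb
Qu = 846.7 + 1606.6
Qu = 2453.3 kN


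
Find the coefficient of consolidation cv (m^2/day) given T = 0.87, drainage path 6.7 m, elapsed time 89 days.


Using cv = T * H_dr^2 / t
H_dr^2 = 6.7^2 = 44.89
cv = 0.87 * 44.89 / 89
cv = 0.43881 m^2/day


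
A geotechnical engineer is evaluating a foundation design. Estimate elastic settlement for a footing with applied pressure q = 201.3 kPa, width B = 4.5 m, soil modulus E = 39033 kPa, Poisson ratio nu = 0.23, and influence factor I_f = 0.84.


Using Se = q * B * (1 - nu^2) * I_f / E
1 - nu^2 = 1 - 0.23^2 = 0.9471
Se = 201.3 * 4.5 * 0.9471 * 0.84 / 39033
Se = 0.018463 m
Convert to mm: Se = 0.018463 * 1000 = 18.463 mm


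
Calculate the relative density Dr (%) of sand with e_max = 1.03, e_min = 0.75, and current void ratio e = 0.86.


Result: 60.71 %

Derivation:
Using Dr = (e_max - e) / (e_max - e_min) * 100
e_max - e = 1.03 - 0.86 = 0.17
e_max - e_min = 1.03 - 0.75 = 0.28
Dr = 0.17 / 0.28 * 100
Dr = 60.71 %


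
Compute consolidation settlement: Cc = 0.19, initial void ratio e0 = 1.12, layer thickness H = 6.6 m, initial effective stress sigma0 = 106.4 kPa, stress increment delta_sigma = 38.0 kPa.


Using Sc = Cc * H / (1 + e0) * log10((sigma0 + delta_sigma) / sigma0)
Stress ratio = (106.4 + 38.0) / 106.4 = 1.35714
log10(1.35714) = 0.132626
Cc * H / (1 + e0) = 0.19 * 6.6 / (1 + 1.12) = 0.591509
Sc = 0.591509 * 0.132626
Sc = 0.0784 m


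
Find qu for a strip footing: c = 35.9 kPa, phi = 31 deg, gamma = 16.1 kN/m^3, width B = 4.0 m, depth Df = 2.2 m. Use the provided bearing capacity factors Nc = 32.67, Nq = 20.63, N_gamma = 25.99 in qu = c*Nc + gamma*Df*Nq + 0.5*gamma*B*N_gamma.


Compute qu = c*Nc + gamma*Df*Nq + 0.5*gamma*B*N_gamma
Term 1: 35.9 * 32.67 = 1172.853
Term 2: 16.1 * 2.2 * 20.63 = 730.7146
Term 3: 0.5 * 16.1 * 4.0 * 25.99 = 836.878
qu = 1172.853 + 730.7146 + 836.878
qu = 2740.45 kPa


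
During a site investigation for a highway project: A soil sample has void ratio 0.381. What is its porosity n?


Using the relation n = e / (1 + e)
n = 0.381 / (1 + 0.381)
n = 0.381 / 1.381
n = 0.2759


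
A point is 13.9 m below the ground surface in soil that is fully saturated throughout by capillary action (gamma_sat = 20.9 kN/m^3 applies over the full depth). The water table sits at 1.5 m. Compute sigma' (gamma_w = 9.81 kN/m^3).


Result: 168.87 kPa

Derivation:
Total stress = gamma_sat * depth
sigma = 20.9 * 13.9 = 290.51 kPa
Pore water pressure u = gamma_w * (depth - d_wt)
u = 9.81 * (13.9 - 1.5) = 121.644 kPa
Effective stress = sigma - u
sigma' = 290.51 - 121.644 = 168.87 kPa


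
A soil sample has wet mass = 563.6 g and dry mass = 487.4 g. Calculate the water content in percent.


Using w = (m_wet - m_dry) / m_dry * 100
m_wet - m_dry = 563.6 - 487.4 = 76.2 g
w = 76.2 / 487.4 * 100
w = 15.63 %


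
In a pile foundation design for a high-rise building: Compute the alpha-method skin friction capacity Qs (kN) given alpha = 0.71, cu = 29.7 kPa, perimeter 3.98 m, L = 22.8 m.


Using Qs = alpha * cu * perimeter * L
Qs = 0.71 * 29.7 * 3.98 * 22.8
Qs = 1913.52 kN


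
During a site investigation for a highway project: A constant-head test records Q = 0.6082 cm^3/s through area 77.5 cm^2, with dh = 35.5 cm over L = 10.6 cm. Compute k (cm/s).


Compute hydraulic gradient:
i = dh / L = 35.5 / 10.6 = 3.34906
Then apply Darcy's law:
k = Q / (A * i)
k = 0.6082 / (77.5 * 3.34906)
k = 0.6082 / 259.552
k = 0.002343 cm/s


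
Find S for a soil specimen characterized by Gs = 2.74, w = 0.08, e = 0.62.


Using S = Gs * w / e
S = 2.74 * 0.08 / 0.62
S = 0.3535


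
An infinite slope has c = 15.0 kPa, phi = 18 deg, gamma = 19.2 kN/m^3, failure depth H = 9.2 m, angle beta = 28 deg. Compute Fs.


Using Fs = c / (gamma*H*sin(beta)*cos(beta)) + tan(phi)/tan(beta)
Cohesion contribution = 15.0 / (19.2*9.2*sin(28)*cos(28))
Cohesion contribution = 0.20486
Friction contribution = tan(18)/tan(28) = 0.611085
Fs = 0.20486 + 0.611085
Fs = 0.816


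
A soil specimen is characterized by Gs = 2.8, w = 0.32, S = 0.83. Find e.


Using the relation e = Gs * w / S
e = 2.8 * 0.32 / 0.83
e = 1.0795


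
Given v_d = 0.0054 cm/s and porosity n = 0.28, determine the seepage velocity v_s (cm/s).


Using v_s = v_d / n
v_s = 0.0054 / 0.28
v_s = 0.01929 cm/s


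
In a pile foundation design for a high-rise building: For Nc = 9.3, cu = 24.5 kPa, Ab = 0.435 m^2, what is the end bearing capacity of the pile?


Result: 99.11 kN

Derivation:
Using Qb = Nc * cu * Ab
Qb = 9.3 * 24.5 * 0.435
Qb = 99.11 kN


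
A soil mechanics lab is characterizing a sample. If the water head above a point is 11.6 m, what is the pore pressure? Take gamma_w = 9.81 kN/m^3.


Using u = gamma_w * h_w
u = 9.81 * 11.6
u = 113.8 kPa


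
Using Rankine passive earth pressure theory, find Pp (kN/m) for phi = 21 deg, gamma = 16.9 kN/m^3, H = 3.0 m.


Compute passive earth pressure coefficient:
Kp = tan^2(45 + phi/2) = tan^2(55.5) = 2.117051
Compute passive force:
Pp = 0.5 * Kp * gamma * H^2
Pp = 0.5 * 2.117051 * 16.9 * 3.0^2
Pp = 161.0 kN/m


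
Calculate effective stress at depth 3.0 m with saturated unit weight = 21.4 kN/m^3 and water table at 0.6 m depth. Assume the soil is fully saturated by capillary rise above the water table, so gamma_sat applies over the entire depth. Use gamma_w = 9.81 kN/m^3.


Total stress = gamma_sat * depth
sigma = 21.4 * 3.0 = 64.2 kPa
Pore water pressure u = gamma_w * (depth - d_wt)
u = 9.81 * (3.0 - 0.6) = 23.544 kPa
Effective stress = sigma - u
sigma' = 64.2 - 23.544 = 40.66 kPa


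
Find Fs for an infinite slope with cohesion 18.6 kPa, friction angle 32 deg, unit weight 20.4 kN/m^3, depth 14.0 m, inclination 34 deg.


Result: 1.067

Derivation:
Using Fs = c / (gamma*H*sin(beta)*cos(beta)) + tan(phi)/tan(beta)
Cohesion contribution = 18.6 / (20.4*14.0*sin(34)*cos(34))
Cohesion contribution = 0.140481
Friction contribution = tan(32)/tan(34) = 0.926407
Fs = 0.140481 + 0.926407
Fs = 1.067


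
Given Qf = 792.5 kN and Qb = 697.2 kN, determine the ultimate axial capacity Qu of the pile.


Result: 1489.7 kN

Derivation:
Using Qu = Qf + Qb
Qu = 792.5 + 697.2
Qu = 1489.7 kN


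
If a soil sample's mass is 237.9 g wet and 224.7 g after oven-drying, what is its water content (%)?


Using w = (m_wet - m_dry) / m_dry * 100
m_wet - m_dry = 237.9 - 224.7 = 13.2 g
w = 13.2 / 224.7 * 100
w = 5.87 %


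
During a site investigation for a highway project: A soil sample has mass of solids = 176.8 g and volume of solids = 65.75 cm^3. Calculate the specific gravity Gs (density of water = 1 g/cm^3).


Result: 2.689

Derivation:
Using Gs = m_s / (V_s * rho_w)
Since rho_w = 1 g/cm^3:
Gs = 176.8 / 65.75
Gs = 2.689


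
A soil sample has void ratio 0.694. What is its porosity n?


Using the relation n = e / (1 + e)
n = 0.694 / (1 + 0.694)
n = 0.694 / 1.694
n = 0.4097


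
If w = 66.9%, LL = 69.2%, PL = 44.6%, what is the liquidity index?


First compute the plasticity index:
PI = LL - PL = 69.2 - 44.6 = 24.6
Then compute the liquidity index:
LI = (w - PL) / PI
LI = (66.9 - 44.6) / 24.6
LI = 0.907


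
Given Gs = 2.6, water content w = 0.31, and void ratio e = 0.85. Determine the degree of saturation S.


Using S = Gs * w / e
S = 2.6 * 0.31 / 0.85
S = 0.9482


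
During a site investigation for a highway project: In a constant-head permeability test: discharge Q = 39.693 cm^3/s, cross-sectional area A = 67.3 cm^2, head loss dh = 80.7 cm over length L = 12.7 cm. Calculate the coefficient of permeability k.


Result: 0.092817 cm/s

Derivation:
Compute hydraulic gradient:
i = dh / L = 80.7 / 12.7 = 6.35433
Then apply Darcy's law:
k = Q / (A * i)
k = 39.693 / (67.3 * 6.35433)
k = 39.693 / 427.646
k = 0.092817 cm/s


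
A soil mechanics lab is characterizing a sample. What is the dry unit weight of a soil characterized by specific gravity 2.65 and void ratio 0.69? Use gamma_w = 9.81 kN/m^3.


Result: 15.383 kN/m^3

Derivation:
Using gamma_d = Gs * gamma_w / (1 + e)
gamma_d = 2.65 * 9.81 / (1 + 0.69)
gamma_d = 2.65 * 9.81 / 1.69
gamma_d = 15.383 kN/m^3


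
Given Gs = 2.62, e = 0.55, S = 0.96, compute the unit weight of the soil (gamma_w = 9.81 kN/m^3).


Result: 19.924 kN/m^3

Derivation:
Using gamma = gamma_w * (Gs + S*e) / (1 + e)
Numerator: Gs + S*e = 2.62 + 0.96*0.55 = 3.148
Denominator: 1 + e = 1 + 0.55 = 1.55
gamma = 9.81 * 3.148 / 1.55
gamma = 19.924 kN/m^3


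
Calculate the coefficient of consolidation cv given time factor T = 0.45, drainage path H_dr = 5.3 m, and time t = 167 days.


Result: 0.07569 m^2/day

Derivation:
Using cv = T * H_dr^2 / t
H_dr^2 = 5.3^2 = 28.09
cv = 0.45 * 28.09 / 167
cv = 0.07569 m^2/day


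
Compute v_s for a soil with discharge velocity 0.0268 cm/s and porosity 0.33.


Using v_s = v_d / n
v_s = 0.0268 / 0.33
v_s = 0.08121 cm/s


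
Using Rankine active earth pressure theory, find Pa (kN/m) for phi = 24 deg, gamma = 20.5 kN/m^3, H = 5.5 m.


Result: 130.76 kN/m

Derivation:
Compute active earth pressure coefficient:
Ka = tan^2(45 - phi/2) = tan^2(33.0) = 0.42173
Compute active force:
Pa = 0.5 * Ka * gamma * H^2
Pa = 0.5 * 0.42173 * 20.5 * 5.5^2
Pa = 130.76 kN/m


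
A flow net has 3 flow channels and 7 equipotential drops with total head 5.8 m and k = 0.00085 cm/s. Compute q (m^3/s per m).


Convert k to m/s for unit consistency with H:
k = 0.00085 cm/s = 0.00085 / 100 m/s = 8.5e-06 m/s
Using q = k * H * Nf / Nd
Nf / Nd = 3 / 7 = 0.4286
q = 8.5e-06 * 5.8 * 0.4286
q = 2.113e-05 m^3/s per m
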